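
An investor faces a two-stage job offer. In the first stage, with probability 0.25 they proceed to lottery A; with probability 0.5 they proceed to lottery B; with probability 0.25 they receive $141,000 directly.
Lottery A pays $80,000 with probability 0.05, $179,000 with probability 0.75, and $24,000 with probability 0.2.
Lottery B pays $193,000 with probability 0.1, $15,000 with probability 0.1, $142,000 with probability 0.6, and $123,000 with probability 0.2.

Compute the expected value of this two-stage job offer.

$136,312.50

EV(A) = 0.05 × 80000 + 0.75 × 179000 + 0.2 × 24000 = 4000 + 134250 + 4800 = 143050
EV(B) = 0.1 × 193000 + 0.1 × 15000 + 0.6 × 142000 + 0.2 × 123000 = 19300 + 1500 + 85200 + 24600 = 130600
Branch C: 141000 (certain)
Overall = 0.25 × 143050 + 0.5 × 130600 + 0.25 × 141000 = 35762.5 + 65300 + 35250 = 136312.5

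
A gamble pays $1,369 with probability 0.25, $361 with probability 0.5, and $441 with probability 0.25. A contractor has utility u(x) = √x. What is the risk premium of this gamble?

E[u] = 0.25·√1369 + 0.5·√361 + 0.25·√441 = 0.25·37 + 0.5·19 + 0.25·21 = 24
CE = (24)² = 576
Risk premium = EV − CE = 633 − 576 = 57

$57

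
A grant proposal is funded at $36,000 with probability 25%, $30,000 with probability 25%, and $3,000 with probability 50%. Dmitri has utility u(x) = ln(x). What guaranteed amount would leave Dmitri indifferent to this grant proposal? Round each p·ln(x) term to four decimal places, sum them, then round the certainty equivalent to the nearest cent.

E[u] = 0.25·ln(36000) + 0.25·ln(30000) + 0.5·ln(3000) = 2.6228 + 2.5772 + 4.0032 = 9.2032
CE = e^9.2032 ≈ 9928.85

$9,928.85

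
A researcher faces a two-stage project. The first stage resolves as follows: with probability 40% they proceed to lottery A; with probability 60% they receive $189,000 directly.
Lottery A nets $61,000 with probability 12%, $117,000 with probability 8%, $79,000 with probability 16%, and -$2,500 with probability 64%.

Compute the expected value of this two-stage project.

EV(A) = 0.12 × 61000 + 0.08 × 117000 + 0.16 × 79000 + 0.64 × (-2500) = 7320 + 9360 + 12640 − 1600 = 27720
Branch B: 189000 (certain)
Overall = 0.4 × 27720 + 0.6 × 189000 = 11088 + 113400 = 124488

$124,488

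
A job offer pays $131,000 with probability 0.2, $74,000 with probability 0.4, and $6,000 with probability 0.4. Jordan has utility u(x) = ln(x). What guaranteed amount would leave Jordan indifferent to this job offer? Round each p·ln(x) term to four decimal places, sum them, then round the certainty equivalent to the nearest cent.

E[u] = 0.2·ln(131000) + 0.4·ln(74000) + 0.4·ln(6000) = 2.3566 + 4.4847 + 3.4798 = 10.3211
CE = e^10.3211 ≈ 30366.64

$30,366.64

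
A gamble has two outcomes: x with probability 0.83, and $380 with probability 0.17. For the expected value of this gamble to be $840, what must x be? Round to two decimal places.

0.83·x + 0.17·380 = 840
0.83·x = 840 − 64.6 = 775.4
x = 775.4 / 0.83 = 934.2169

x = $934.22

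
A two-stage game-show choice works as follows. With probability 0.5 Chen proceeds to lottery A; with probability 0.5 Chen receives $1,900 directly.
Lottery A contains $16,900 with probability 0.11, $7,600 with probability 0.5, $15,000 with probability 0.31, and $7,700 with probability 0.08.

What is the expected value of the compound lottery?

EV(A) = 0.11 × 16900 + 0.5 × 7600 + 0.31 × 15000 + 0.08 × 7700 = 1859 + 3800 + 4650 + 616 = 10925
Branch B: 1900 (certain)
Overall = 0.5 × 10925 + 0.5 × 1900 = 5462.5 + 950 = 6412.5

$6,412.50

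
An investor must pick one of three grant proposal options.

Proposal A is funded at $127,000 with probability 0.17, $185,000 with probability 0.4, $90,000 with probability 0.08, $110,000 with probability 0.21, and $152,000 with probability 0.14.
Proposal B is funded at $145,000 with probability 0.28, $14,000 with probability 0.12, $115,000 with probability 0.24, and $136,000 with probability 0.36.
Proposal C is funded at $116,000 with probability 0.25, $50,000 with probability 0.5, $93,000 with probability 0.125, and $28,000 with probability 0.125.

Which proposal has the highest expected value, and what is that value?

Proposal A = 0.17 × 127000 + 0.4 × 185000 + 0.08 × 90000 + 0.21 × 110000 + 0.14 × 152000 = 21590 + 74000 + 7200 + 23100 + 21280 = 147170
Proposal B = 0.28 × 145000 + 0.12 × 14000 + 0.24 × 115000 + 0.36 × 136000 = 40600 + 1680 + 27600 + 48960 = 118840
Proposal C = 0.25 × 116000 + 0.5 × 50000 + 0.125 × 93000 + 0.125 × 28000 = 29000 + 25000 + 11625 + 3500 = 69125

Proposal A ($147,170)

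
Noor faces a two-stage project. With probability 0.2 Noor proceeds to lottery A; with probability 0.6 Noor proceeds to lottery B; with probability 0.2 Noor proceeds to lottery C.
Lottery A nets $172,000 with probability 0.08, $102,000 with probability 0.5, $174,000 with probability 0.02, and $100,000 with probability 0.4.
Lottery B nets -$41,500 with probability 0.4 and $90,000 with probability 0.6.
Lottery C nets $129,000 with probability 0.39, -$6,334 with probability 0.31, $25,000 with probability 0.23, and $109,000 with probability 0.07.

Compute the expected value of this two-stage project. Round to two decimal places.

EV(A) = 0.08 × 172000 + 0.5 × 102000 + 0.02 × 174000 + 0.4 × 100000 = 13760 + 51000 + 3480 + 40000 = 108240
EV(B) = 0.4 × (-41500) + 0.6 × 90000 = -16600 + 54000 = 37400
EV(C) = 0.39 × 129000 + 0.31 × (-6334) + 0.23 × 25000 + 0.07 × 109000 = 50310 − 1963.54 + 5750 + 7630 = 61726.46
Overall = 0.2 × 108240 + 0.6 × 37400 + 0.2 × 61726.46 = 21648 + 22440 + 12345.292 = 56433.292

$56,433.29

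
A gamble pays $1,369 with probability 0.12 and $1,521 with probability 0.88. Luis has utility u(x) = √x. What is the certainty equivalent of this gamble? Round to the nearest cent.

E[u] = 0.12·√1369 + 0.88·√1521 = 0.12·37 + 0.88·39 = 38.76
CE = (38.76)² = 1502.3376

$1,502.34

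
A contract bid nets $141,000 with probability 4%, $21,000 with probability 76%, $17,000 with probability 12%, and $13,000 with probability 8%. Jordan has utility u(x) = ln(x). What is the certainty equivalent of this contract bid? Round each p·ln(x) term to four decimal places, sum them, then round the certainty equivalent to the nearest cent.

E[u] = 0.04·ln(141000) + 0.76·ln(21000) + 0.12·ln(17000) + 0.08·ln(13000) = 0.4743 + 7.5637 + 1.1689 + 0.7578 = 9.9647
CE = e^9.9647 ≈ 21262.49

$21,262.49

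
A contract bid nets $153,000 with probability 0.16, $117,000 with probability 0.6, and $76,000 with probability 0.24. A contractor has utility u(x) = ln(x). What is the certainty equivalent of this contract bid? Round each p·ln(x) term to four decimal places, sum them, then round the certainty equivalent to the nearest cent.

$110,117.14

E[u] = 0.16·ln(153000) + 0.6·ln(117000) + 0.24·ln(76000) = 1.9101 + 7.0020 + 2.6972 = 11.6093
CE = e^11.6093 ≈ 110117.14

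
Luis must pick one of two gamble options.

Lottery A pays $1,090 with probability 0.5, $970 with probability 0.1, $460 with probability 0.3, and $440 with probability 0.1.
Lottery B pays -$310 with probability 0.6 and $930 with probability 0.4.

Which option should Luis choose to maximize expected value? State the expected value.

Lottery A = 0.5 × 1090 + 0.1 × 970 + 0.3 × 460 + 0.1 × 440 = 545 + 97 + 138 + 44 = 824
Lottery B = 0.6 × (-310) + 0.4 × 930 = -186 + 372 = 186

Lottery A ($824)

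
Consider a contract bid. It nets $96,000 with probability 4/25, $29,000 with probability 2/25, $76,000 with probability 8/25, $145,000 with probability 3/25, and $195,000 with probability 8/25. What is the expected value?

$121,800

EV = 4/25 × 96000 + 2/25 × 29000 + 8/25 × 76000 + 3/25 × 145000 + 8/25 × 195000 = 15360 + 2320 + 24320 + 17400 + 62400 = 121800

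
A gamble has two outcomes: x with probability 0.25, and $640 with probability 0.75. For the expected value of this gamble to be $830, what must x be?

0.25·x + 0.75·640 = 830
0.25·x = 830 − 480 = 350
x = 350 / 0.25 = 1400

x = $1,400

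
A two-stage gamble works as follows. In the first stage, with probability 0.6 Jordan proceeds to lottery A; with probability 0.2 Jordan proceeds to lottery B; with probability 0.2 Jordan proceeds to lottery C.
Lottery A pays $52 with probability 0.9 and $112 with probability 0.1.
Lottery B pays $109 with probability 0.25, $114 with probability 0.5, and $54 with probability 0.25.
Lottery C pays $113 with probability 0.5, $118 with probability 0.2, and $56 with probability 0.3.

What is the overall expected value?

EV(A) = 0.9 × 52 + 0.1 × 112 = 46.8 + 11.2 = 58
EV(B) = 0.25 × 109 + 0.5 × 114 + 0.25 × 54 = 27.25 + 57 + 13.5 = 97.75
EV(C) = 0.5 × 113 + 0.2 × 118 + 0.3 × 56 = 56.5 + 23.6 + 16.8 = 96.9
Overall = 0.6 × 58 + 0.2 × 97.75 + 0.2 × 96.9 = 34.8 + 19.55 + 19.38 = 73.73

$73.73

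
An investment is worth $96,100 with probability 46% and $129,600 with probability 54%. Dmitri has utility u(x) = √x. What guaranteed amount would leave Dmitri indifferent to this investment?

$113,569

E[u] = 0.46·√96100 + 0.54·√129600 = 0.46·310 + 0.54·360 = 337
CE = (337)² = 113569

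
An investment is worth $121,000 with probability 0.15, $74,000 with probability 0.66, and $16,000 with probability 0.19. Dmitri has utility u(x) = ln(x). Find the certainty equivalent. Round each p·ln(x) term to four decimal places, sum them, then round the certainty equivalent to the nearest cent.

$59,551.69

E[u] = 0.15·ln(121000) + 0.66·ln(74000) + 0.19·ln(16000) = 1.7555 + 7.3998 + 1.8393 = 10.9946
CE = e^10.9946 ≈ 59551.69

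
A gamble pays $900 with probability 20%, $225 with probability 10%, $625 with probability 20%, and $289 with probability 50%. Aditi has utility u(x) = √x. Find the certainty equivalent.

$441

E[u] = 0.2·√900 + 0.1·√225 + 0.2·√625 + 0.5·√289 = 0.2·30 + 0.1·15 + 0.2·25 + 0.5·17 = 21
CE = (21)² = 441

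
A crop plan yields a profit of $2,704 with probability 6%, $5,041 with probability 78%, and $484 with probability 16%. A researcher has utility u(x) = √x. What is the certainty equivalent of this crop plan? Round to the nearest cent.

$3,846.48

E[u] = 0.06·√2704 + 0.78·√5041 + 0.16·√484 = 0.06·52 + 0.78·71 + 0.16·22 = 62.02
CE = (62.02)² = 3846.4804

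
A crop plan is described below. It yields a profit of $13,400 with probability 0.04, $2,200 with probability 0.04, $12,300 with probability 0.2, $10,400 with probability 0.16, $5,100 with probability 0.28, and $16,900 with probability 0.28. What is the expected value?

EV = 0.04 × 13400 + 0.04 × 2200 + 0.2 × 12300 + 0.16 × 10400 + 0.28 × 5100 + 0.28 × 16900 = 536 + 88 + 2460 + 1664 + 1428 + 4732 = 10908

$10,908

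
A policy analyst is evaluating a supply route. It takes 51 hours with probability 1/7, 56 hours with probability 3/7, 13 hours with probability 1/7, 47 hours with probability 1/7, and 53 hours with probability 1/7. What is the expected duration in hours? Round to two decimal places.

47.43 hours

EV = 1/7 × 51 + 3/7 × 56 + 1/7 × 13 + 1/7 × 47 + 1/7 × 53 = 7.2857 + 24 + 1.8571 + 6.7143 + 7.5714 = 47.4286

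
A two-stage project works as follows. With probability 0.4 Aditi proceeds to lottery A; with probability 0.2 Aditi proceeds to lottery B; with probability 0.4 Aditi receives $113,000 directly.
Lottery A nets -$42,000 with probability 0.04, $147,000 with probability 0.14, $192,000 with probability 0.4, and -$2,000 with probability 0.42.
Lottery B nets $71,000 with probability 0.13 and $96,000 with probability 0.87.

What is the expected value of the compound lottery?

$101,694

EV(A) = 0.04 × (-42000) + 0.14 × 147000 + 0.4 × 192000 + 0.42 × (-2000) = -1680 + 20580 + 76800 − 840 = 94860
EV(B) = 0.13 × 71000 + 0.87 × 96000 = 9230 + 83520 = 92750
Branch C: 113000 (certain)
Overall = 0.4 × 94860 + 0.2 × 92750 + 0.4 × 113000 = 37944 + 18550 + 45200 = 101694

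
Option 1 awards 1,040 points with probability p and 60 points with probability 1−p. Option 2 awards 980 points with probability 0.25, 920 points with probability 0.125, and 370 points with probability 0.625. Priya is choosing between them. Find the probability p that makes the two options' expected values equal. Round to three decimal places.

p = 0.542

EV(Option 2) = 0.25 × 980 + 0.125 × 920 + 0.625 × 370 = 245 + 115 + 231.25 = 591.25
p·1040 + (1−p)·60 = 591.25
980p + 60 = 591.25
p = (591.25 − 60) / 980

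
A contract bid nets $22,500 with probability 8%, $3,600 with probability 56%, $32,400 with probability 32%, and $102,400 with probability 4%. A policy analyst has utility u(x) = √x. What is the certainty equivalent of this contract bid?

$13,456

E[u] = 0.08·√22500 + 0.56·√3600 + 0.32·√32400 + 0.04·√102400 = 0.08·150 + 0.56·60 + 0.32·180 + 0.04·320 = 116
CE = (116)² = 13456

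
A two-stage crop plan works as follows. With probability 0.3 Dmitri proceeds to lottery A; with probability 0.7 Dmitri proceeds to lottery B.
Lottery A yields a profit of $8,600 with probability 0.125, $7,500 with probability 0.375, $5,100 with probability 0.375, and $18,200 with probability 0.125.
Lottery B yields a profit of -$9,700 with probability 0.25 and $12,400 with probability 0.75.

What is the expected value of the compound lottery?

$7,235

EV(A) = 0.125 × 8600 + 0.375 × 7500 + 0.375 × 5100 + 0.125 × 18200 = 1075 + 2812.5 + 1912.5 + 2275 = 8075
EV(B) = 0.25 × (-9700) + 0.75 × 12400 = -2425 + 9300 = 6875
Overall = 0.3 × 8075 + 0.7 × 6875 = 2422.5 + 4812.5 = 7235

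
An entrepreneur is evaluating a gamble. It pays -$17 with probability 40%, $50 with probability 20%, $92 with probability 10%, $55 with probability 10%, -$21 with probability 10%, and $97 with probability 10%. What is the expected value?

$25.50

EV = 0.4 × (-17) + 0.2 × 50 + 0.1 × 92 + 0.1 × 55 + 0.1 × (-21) + 0.1 × 97 = -6.8 + 10 + 9.2 + 5.5 − 2.1 + 9.7 = 25.5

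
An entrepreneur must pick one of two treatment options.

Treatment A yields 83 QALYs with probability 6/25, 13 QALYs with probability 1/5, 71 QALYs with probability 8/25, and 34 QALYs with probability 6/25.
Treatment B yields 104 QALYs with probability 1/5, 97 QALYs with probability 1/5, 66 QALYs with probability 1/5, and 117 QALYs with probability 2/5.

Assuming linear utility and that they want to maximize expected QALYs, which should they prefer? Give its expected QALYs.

Treatment A = 6/25 × 83 + 1/5 × 13 + 8/25 × 71 + 6/25 × 34 = 19.92 + 2.6 + 22.72 + 8.16 = 53.4
Treatment B = 1/5 × 104 + 1/5 × 97 + 1/5 × 66 + 2/5 × 117 = 20.8 + 19.4 + 13.2 + 46.8 = 100.2

Treatment B (100.2 QALYs)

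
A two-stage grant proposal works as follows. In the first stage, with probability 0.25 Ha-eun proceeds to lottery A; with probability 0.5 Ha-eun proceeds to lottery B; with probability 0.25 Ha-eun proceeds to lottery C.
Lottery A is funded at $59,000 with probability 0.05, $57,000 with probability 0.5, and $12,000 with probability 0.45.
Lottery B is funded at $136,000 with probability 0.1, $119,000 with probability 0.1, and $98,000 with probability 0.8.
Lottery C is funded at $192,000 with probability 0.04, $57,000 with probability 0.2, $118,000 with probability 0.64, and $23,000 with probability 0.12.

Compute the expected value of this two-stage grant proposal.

EV(A) = 0.05 × 59000 + 0.5 × 57000 + 0.45 × 12000 = 2950 + 28500 + 5400 = 36850
EV(B) = 0.1 × 136000 + 0.1 × 119000 + 0.8 × 98000 = 13600 + 11900 + 78400 = 103900
EV(C) = 0.04 × 192000 + 0.2 × 57000 + 0.64 × 118000 + 0.12 × 23000 = 7680 + 11400 + 75520 + 2760 = 97360
Overall = 0.25 × 36850 + 0.5 × 103900 + 0.25 × 97360 = 9212.5 + 51950 + 24340 = 85502.5

$85,502.50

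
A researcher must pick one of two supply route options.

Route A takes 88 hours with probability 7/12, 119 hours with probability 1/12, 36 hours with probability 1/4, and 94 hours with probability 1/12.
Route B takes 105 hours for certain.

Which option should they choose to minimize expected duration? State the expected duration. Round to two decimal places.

Route A (78.08 hours)

Route A = 7/12 × 88 + 1/12 × 119 + 1/4 × 36 + 1/12 × 94 = 51.3333 + 9.9167 + 9 + 7.8333 = 78.0833
Route B: 105 (certain)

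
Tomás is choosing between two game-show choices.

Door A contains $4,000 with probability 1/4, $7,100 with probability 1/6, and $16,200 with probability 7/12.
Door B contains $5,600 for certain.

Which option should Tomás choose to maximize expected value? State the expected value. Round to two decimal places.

Door A ($11,633.33)

Door A = 1/4 × 4000 + 1/6 × 7100 + 7/12 × 16200 = 1000 + 1183.3333 + 9450 = 11633.3333
Door B: 5600 (certain)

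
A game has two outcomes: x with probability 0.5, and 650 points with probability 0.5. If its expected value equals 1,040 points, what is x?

0.5·x + 0.5·650 = 1040
0.5·x = 1040 − 325 = 715
x = 715 / 0.5 = 1430

x = 1,430 points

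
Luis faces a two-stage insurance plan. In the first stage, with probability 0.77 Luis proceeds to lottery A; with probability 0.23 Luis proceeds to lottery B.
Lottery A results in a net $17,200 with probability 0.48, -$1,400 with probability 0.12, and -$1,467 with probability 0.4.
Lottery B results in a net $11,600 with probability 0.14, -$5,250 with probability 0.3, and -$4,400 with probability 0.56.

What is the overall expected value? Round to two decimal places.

$5,220.47

EV(A) = 0.48 × 17200 + 0.12 × (-1400) + 0.4 × (-1467) = 8256 − 168 − 586.8 = 7501.2
EV(B) = 0.14 × 11600 + 0.3 × (-5250) + 0.56 × (-4400) = 1624 − 1575 − 2464 = -2415
Overall = 0.77 × 7501.2 + 0.23 × (-2415) = 5775.924 − 555.45 = 5220.474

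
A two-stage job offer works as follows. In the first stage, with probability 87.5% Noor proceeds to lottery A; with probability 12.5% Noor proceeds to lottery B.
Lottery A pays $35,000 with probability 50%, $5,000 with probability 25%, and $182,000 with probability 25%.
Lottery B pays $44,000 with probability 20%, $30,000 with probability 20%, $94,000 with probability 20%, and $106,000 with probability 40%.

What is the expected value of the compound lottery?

$65,718.75

EV(A) = 0.5 × 35000 + 0.25 × 5000 + 0.25 × 182000 = 17500 + 1250 + 45500 = 64250
EV(B) = 0.2 × 44000 + 0.2 × 30000 + 0.2 × 94000 + 0.4 × 106000 = 8800 + 6000 + 18800 + 42400 = 76000
Overall = 0.875 × 64250 + 0.125 × 76000 = 56218.75 + 9500 = 65718.75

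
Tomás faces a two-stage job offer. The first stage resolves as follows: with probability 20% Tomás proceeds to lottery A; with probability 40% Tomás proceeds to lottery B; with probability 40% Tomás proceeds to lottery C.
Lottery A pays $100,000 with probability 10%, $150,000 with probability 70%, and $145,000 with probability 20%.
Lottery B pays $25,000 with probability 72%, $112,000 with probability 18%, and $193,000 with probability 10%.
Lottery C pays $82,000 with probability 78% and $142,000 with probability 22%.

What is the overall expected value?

EV(A) = 0.1 × 100000 + 0.7 × 150000 + 0.2 × 145000 = 10000 + 105000 + 29000 = 144000
EV(B) = 0.72 × 25000 + 0.18 × 112000 + 0.1 × 193000 = 18000 + 20160 + 19300 = 57460
EV(C) = 0.78 × 82000 + 0.22 × 142000 = 63960 + 31240 = 95200
Overall = 0.2 × 144000 + 0.4 × 57460 + 0.4 × 95200 = 28800 + 22984 + 38080 = 89864

$89,864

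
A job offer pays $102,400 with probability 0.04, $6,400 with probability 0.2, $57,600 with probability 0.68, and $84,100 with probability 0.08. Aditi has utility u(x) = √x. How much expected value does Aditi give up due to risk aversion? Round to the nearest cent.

$4,960.96

E[u] = 0.04·√102400 + 0.2·√6400 + 0.68·√57600 + 0.08·√84100 = 0.04·320 + 0.2·80 + 0.68·240 + 0.08·290 = 215.2
CE = (215.2)² = 46311.04
Risk premium = EV − CE = 51272 − 46311.04 = 4960.96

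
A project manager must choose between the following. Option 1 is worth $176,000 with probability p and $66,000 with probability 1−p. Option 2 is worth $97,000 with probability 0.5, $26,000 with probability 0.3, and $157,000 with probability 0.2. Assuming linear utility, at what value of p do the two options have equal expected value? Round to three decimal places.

p = 0.197

EV(Option 2) = 0.5 × 97000 + 0.3 × 26000 + 0.2 × 157000 = 48500 + 7800 + 31400 = 87700
p·176000 + (1−p)·66000 = 87700
110000p + 66000 = 87700
p = (87700 − 66000) / 110000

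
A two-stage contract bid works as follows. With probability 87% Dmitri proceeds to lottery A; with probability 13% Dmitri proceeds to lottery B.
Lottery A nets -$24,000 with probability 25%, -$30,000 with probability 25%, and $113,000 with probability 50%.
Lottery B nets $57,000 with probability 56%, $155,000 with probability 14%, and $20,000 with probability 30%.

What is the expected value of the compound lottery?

$45,160.60

EV(A) = 0.25 × (-24000) + 0.25 × (-30000) + 0.5 × 113000 = -6000 − 7500 + 56500 = 43000
EV(B) = 0.56 × 57000 + 0.14 × 155000 + 0.3 × 20000 = 31920 + 21700 + 6000 = 59620
Overall = 0.87 × 43000 + 0.13 × 59620 = 37410 + 7750.6 = 45160.6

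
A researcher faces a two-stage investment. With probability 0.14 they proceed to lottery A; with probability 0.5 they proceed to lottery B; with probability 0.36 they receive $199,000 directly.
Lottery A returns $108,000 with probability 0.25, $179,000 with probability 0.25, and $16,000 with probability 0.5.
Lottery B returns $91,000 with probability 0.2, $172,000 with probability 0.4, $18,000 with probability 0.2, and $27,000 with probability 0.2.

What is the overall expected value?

$130,805

EV(A) = 0.25 × 108000 + 0.25 × 179000 + 0.5 × 16000 = 27000 + 44750 + 8000 = 79750
EV(B) = 0.2 × 91000 + 0.4 × 172000 + 0.2 × 18000 + 0.2 × 27000 = 18200 + 68800 + 3600 + 5400 = 96000
Branch C: 199000 (certain)
Overall = 0.14 × 79750 + 0.5 × 96000 + 0.36 × 199000 = 11165 + 48000 + 71640 = 130805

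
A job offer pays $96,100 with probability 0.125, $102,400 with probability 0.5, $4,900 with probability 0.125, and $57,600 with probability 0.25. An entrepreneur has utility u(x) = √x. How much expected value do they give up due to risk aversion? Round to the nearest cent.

E[u] = 0.125·√96100 + 0.5·√102400 + 0.125·√4900 + 0.25·√57600 = 0.125·310 + 0.5·320 + 0.125·70 + 0.25·240 = 267.5
CE = (267.5)² = 71556.25
Risk premium = EV − CE = 78225 − 71556.25 = 6668.75

$6,668.75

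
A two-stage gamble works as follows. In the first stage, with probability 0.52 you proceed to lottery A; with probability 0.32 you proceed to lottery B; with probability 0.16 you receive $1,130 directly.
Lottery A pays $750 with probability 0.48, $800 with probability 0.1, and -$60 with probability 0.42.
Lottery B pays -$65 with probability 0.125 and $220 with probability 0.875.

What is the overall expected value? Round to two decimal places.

$455.50

EV(A) = 0.48 × 750 + 0.1 × 800 + 0.42 × (-60) = 360 + 80 − 25.2 = 414.8
EV(B) = 0.125 × (-65) + 0.875 × 220 = -8.125 + 192.5 = 184.375
Branch C: 1130 (certain)
Overall = 0.52 × 414.8 + 0.32 × 184.375 + 0.16 × 1130 = 215.696 + 59 + 180.8 = 455.496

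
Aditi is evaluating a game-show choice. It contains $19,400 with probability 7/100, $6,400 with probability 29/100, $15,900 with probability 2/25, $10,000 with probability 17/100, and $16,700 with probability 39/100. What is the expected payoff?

EV = 7/100 × 19400 + 29/100 × 6400 + 2/25 × 15900 + 17/100 × 10000 + 39/100 × 16700 = 1358 + 1856 + 1272 + 1700 + 6513 = 12699

$12,699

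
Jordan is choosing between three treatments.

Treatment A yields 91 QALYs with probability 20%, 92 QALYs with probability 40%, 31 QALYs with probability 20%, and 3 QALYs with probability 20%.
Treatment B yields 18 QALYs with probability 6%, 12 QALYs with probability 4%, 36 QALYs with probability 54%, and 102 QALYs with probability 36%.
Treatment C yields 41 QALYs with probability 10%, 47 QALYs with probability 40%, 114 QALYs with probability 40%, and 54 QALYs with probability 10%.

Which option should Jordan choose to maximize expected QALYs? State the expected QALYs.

Treatment A = 0.2 × 91 + 0.4 × 92 + 0.2 × 31 + 0.2 × 3 = 18.2 + 36.8 + 6.2 + 0.6 = 61.8
Treatment B = 0.06 × 18 + 0.04 × 12 + 0.54 × 36 + 0.36 × 102 = 1.08 + 0.48 + 19.44 + 36.72 = 57.72
Treatment C = 0.1 × 41 + 0.4 × 47 + 0.4 × 114 + 0.1 × 54 = 4.1 + 18.8 + 45.6 + 5.4 = 73.9

Treatment C (73.9 QALYs)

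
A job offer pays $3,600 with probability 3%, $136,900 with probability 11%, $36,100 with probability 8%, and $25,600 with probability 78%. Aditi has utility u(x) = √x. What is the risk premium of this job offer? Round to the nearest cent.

$4,716.75

E[u] = 0.03·√3600 + 0.11·√136900 + 0.08·√36100 + 0.78·√25600 = 0.03·60 + 0.11·370 + 0.08·190 + 0.78·160 = 182.5
CE = (182.5)² = 33306.25
Risk premium = EV − CE = 38023 − 33306.25 = 4716.75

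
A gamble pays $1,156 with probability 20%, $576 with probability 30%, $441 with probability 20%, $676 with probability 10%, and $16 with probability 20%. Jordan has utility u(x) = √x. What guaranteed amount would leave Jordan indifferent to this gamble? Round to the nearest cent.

E[u] = 0.2·√1156 + 0.3·√576 + 0.2·√441 + 0.1·√676 + 0.2·√16 = 0.2·34 + 0.3·24 + 0.2·21 + 0.1·26 + 0.2·4 = 21.6
CE = (21.6)² = 466.56

$466.56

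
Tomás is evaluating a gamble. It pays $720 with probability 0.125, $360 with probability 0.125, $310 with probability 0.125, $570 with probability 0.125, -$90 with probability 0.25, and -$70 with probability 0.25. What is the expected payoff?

EV = 0.125 × 720 + 0.125 × 360 + 0.125 × 310 + 0.125 × 570 + 0.25 × (-90) + 0.25 × (-70) = 90 + 45 + 38.75 + 71.25 − 22.5 − 17.5 = 205

$205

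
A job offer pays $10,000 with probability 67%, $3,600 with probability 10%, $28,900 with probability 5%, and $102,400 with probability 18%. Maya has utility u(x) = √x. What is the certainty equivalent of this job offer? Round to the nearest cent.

E[u] = 0.67·√10000 + 0.1·√3600 + 0.05·√28900 + 0.18·√102400 = 0.67·100 + 0.1·60 + 0.05·170 + 0.18·320 = 139.1
CE = (139.1)² = 19348.81

$19,348.81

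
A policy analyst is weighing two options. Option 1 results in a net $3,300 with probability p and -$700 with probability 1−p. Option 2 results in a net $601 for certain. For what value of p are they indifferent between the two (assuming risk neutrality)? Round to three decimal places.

p = 0.325

p·3300 + (1−p)·(-700) = 601
4000p − 700 = 601
p = (601 + 700) / 4000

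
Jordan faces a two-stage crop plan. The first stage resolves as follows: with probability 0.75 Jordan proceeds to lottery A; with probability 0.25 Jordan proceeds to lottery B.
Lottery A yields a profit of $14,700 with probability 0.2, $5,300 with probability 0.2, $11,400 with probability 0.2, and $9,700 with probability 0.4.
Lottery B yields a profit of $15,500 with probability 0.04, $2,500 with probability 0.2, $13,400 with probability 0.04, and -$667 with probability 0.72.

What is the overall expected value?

$7,913.94

EV(A) = 0.2 × 14700 + 0.2 × 5300 + 0.2 × 11400 + 0.4 × 9700 = 2940 + 1060 + 2280 + 3880 = 10160
EV(B) = 0.04 × 15500 + 0.2 × 2500 + 0.04 × 13400 + 0.72 × (-667) = 620 + 500 + 536 − 480.24 = 1175.76
Overall = 0.75 × 10160 + 0.25 × 1175.76 = 7620 + 293.94 = 7913.94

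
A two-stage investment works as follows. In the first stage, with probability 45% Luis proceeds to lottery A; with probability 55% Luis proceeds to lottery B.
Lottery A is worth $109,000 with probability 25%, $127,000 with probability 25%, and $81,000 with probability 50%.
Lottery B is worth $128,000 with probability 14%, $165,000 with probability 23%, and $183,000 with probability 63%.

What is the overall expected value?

EV(A) = 0.25 × 109000 + 0.25 × 127000 + 0.5 × 81000 = 27250 + 31750 + 40500 = 99500
EV(B) = 0.14 × 128000 + 0.23 × 165000 + 0.63 × 183000 = 17920 + 37950 + 115290 = 171160
Overall = 0.45 × 99500 + 0.55 × 171160 = 44775 + 94138 = 138913

$138,913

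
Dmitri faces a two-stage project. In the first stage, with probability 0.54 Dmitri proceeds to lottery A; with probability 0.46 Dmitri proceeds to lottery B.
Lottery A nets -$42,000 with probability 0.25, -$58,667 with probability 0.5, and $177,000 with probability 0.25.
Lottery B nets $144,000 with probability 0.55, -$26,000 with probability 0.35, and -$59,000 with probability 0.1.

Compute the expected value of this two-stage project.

$31,916.91

EV(A) = 0.25 × (-42000) + 0.5 × (-58667) + 0.25 × 177000 = -10500 − 29333.5 + 44250 = 4416.5
EV(B) = 0.55 × 144000 + 0.35 × (-26000) + 0.1 × (-59000) = 79200 − 9100 − 5900 = 64200
Overall = 0.54 × 4416.5 + 0.46 × 64200 = 2384.91 + 29532 = 31916.91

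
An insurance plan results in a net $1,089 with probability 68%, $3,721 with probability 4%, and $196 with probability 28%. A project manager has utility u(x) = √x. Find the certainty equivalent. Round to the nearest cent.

E[u] = 0.68·√1089 + 0.04·√3721 + 0.28·√196 = 0.68·33 + 0.04·61 + 0.28·14 = 28.8
CE = (28.8)² = 829.44

$829.44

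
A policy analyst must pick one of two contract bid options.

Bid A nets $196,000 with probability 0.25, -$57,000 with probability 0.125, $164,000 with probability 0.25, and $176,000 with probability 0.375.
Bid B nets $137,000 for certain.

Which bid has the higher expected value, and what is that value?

Bid A = 0.25 × 196000 + 0.125 × (-57000) + 0.25 × 164000 + 0.375 × 176000 = 49000 − 7125 + 41000 + 66000 = 148875
Bid B: 137000 (certain)

Bid A ($148,875)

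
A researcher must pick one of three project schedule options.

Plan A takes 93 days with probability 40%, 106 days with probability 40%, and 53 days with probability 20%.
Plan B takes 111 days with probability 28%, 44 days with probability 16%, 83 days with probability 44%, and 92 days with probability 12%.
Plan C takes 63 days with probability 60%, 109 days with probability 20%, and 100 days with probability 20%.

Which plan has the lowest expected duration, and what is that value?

Plan A = 0.4 × 93 + 0.4 × 106 + 0.2 × 53 = 37.2 + 42.4 + 10.6 = 90.2
Plan B = 0.28 × 111 + 0.16 × 44 + 0.44 × 83 + 0.12 × 92 = 31.08 + 7.04 + 36.52 + 11.04 = 85.68
Plan C = 0.6 × 63 + 0.2 × 109 + 0.2 × 100 = 37.8 + 21.8 + 20 = 79.6

Plan C (79.6 days)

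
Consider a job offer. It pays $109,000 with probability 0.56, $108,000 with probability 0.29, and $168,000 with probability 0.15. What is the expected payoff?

$117,560

EV = 0.56 × 109000 + 0.29 × 108000 + 0.15 × 168000 = 61040 + 31320 + 25200 = 117560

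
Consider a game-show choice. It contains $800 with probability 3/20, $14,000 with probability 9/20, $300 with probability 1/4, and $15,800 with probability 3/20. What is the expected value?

EV = 3/20 × 800 + 9/20 × 14000 + 1/4 × 300 + 3/20 × 15800 = 120 + 6300 + 75 + 2370 = 8865

$8,865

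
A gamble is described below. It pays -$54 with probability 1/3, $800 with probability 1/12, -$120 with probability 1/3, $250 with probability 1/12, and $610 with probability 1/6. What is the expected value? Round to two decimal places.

$131.17

EV = 1/3 × (-54) + 1/12 × 800 + 1/3 × (-120) + 1/12 × 250 + 1/6 × 610 = -18 + 66.6667 − 40 + 20.8333 + 101.6667 = 131.1667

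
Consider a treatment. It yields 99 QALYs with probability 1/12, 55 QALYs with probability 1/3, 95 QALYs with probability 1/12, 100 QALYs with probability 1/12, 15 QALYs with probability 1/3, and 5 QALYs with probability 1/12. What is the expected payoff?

48.25 QALYs

EV = 1/12 × 99 + 1/3 × 55 + 1/12 × 95 + 1/12 × 100 + 1/3 × 15 + 1/12 × 5 = 8.25 + 18.3333 + 7.9167 + 8.3333 + 5 + 0.4167 = 48.25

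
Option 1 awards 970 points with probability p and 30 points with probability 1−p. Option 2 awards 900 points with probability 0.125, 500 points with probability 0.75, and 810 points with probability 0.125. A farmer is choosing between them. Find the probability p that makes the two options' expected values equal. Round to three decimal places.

EV(Option 2) = 0.125 × 900 + 0.75 × 500 + 0.125 × 810 = 112.5 + 375 + 101.25 = 588.75
p·970 + (1−p)·30 = 588.75
940p + 30 = 588.75
p = (588.75 − 30) / 940

p = 0.594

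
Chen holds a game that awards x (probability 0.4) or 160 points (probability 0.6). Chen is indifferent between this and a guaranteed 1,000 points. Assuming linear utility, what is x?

x = 2,260 points

0.4·x + 0.6·160 = 1000
0.4·x = 1000 − 96 = 904
x = 904 / 0.4 = 2260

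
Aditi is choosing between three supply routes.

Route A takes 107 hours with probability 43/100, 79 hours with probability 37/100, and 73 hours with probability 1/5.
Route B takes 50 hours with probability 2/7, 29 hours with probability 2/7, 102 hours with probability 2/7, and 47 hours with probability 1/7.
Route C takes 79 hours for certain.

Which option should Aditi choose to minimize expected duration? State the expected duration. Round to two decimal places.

Route B (58.43 hours)

Route A = 43/100 × 107 + 37/100 × 79 + 1/5 × 73 = 46.01 + 29.23 + 14.6 = 89.84
Route B = 2/7 × 50 + 2/7 × 29 + 2/7 × 102 + 1/7 × 47 = 14.2857 + 8.2857 + 29.1429 + 6.7143 = 58.4286
Route C: 79 (certain)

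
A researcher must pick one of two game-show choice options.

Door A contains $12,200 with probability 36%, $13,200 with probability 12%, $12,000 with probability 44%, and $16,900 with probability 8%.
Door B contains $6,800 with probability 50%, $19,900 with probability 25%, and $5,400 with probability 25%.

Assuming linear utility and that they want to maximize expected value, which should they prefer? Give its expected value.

Door A ($12,608)

Door A = 0.36 × 12200 + 0.12 × 13200 + 0.44 × 12000 + 0.08 × 16900 = 4392 + 1584 + 5280 + 1352 = 12608
Door B = 0.5 × 6800 + 0.25 × 19900 + 0.25 × 5400 = 3400 + 4975 + 1350 = 9725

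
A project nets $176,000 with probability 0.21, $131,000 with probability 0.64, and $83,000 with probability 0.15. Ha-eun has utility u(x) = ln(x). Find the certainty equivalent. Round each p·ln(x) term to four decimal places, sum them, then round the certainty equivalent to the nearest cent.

E[u] = 0.21·ln(176000) + 0.64·ln(131000) + 0.15·ln(83000) = 2.5364 + 7.5411 + 1.6990 = 11.7765
CE = e^11.7765 ≈ 130157.43

$130,157.43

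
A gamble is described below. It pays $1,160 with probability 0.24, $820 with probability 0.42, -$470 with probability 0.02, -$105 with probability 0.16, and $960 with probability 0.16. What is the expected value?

$750.20

EV = 0.24 × 1160 + 0.42 × 820 + 0.02 × (-470) + 0.16 × (-105) + 0.16 × 960 = 278.4 + 344.4 − 9.4 − 16.8 + 153.6 = 750.2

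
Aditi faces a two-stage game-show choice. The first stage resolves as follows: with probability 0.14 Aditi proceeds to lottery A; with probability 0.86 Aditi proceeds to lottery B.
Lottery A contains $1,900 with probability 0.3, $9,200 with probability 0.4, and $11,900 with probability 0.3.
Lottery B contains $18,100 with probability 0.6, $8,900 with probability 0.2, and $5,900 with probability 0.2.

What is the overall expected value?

$12,980

EV(A) = 0.3 × 1900 + 0.4 × 9200 + 0.3 × 11900 = 570 + 3680 + 3570 = 7820
EV(B) = 0.6 × 18100 + 0.2 × 8900 + 0.2 × 5900 = 10860 + 1780 + 1180 = 13820
Overall = 0.14 × 7820 + 0.86 × 13820 = 1094.8 + 11885.2 = 12980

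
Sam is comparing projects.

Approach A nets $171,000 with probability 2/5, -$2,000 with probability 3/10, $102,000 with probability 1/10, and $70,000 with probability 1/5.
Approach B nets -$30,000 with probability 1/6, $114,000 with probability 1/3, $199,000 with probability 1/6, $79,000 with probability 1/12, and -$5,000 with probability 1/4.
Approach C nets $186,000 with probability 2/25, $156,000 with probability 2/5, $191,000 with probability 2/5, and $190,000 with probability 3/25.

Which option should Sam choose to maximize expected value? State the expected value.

Approach C ($176,480)

Approach A = 2/5 × 171000 + 3/10 × (-2000) + 1/10 × 102000 + 1/5 × 70000 = 68400 − 600 + 10200 + 14000 = 92000
Approach B = 1/6 × (-30000) + 1/3 × 114000 + 1/6 × 199000 + 1/12 × 79000 + 1/4 × (-5000) = -5000 + 38000 + 33166.6667 + 6583.3333 − 1250 = 71500
Approach C = 2/25 × 186000 + 2/5 × 156000 + 2/5 × 191000 + 3/25 × 190000 = 14880 + 62400 + 76400 + 22800 = 176480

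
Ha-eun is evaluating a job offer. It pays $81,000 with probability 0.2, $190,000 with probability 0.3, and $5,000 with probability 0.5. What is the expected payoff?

EV = 0.2 × 81000 + 0.3 × 190000 + 0.5 × 5000 = 16200 + 57000 + 2500 = 75700

$75,700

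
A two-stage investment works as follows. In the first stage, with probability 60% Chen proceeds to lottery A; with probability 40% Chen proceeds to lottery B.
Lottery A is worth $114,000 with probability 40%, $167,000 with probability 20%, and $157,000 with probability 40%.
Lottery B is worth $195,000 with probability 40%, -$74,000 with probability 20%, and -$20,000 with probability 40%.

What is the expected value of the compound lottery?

$107,160

EV(A) = 0.4 × 114000 + 0.2 × 167000 + 0.4 × 157000 = 45600 + 33400 + 62800 = 141800
EV(B) = 0.4 × 195000 + 0.2 × (-74000) + 0.4 × (-20000) = 78000 − 14800 − 8000 = 55200
Overall = 0.6 × 141800 + 0.4 × 55200 = 85080 + 22080 = 107160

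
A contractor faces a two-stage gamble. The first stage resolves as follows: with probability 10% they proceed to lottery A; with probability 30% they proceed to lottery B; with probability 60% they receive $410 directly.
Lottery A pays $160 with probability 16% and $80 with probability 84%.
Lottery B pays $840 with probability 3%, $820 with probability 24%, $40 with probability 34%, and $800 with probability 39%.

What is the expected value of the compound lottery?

EV(A) = 0.16 × 160 + 0.84 × 80 = 25.6 + 67.2 = 92.8
EV(B) = 0.03 × 840 + 0.24 × 820 + 0.34 × 40 + 0.39 × 800 = 25.2 + 196.8 + 13.6 + 312 = 547.6
Branch C: 410 (certain)
Overall = 0.1 × 92.8 + 0.3 × 547.6 + 0.6 × 410 = 9.28 + 164.28 + 246 = 419.56

$419.56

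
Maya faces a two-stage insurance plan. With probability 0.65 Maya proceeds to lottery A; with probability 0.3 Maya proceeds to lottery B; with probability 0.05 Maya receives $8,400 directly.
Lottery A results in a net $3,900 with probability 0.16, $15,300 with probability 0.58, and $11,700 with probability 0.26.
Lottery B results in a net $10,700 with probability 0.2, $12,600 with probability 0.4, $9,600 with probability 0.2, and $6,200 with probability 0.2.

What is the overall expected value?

EV(A) = 0.16 × 3900 + 0.58 × 15300 + 0.26 × 11700 = 624 + 8874 + 3042 = 12540
EV(B) = 0.2 × 10700 + 0.4 × 12600 + 0.2 × 9600 + 0.2 × 6200 = 2140 + 5040 + 1920 + 1240 = 10340
Branch C: 8400 (certain)
Overall = 0.65 × 12540 + 0.3 × 10340 + 0.05 × 8400 = 8151 + 3102 + 420 = 11673

$11,673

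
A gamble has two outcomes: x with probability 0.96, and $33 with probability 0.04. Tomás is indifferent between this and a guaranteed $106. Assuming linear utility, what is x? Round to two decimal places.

x = $109.04

0.96·x + 0.04·33 = 106
0.96·x = 106 − 1.32 = 104.68
x = 104.68 / 0.96 = 109.0417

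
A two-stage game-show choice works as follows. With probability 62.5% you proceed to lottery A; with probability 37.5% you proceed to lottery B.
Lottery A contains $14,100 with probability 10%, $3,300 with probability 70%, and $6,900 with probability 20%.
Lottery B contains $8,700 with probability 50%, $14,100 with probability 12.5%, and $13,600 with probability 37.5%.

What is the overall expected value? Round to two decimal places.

$7,392.19

EV(A) = 0.1 × 14100 + 0.7 × 3300 + 0.2 × 6900 = 1410 + 2310 + 1380 = 5100
EV(B) = 0.5 × 8700 + 0.125 × 14100 + 0.375 × 13600 = 4350 + 1762.5 + 5100 = 11212.5
Overall = 0.625 × 5100 + 0.375 × 11212.5 = 3187.5 + 4204.6875 = 7392.1875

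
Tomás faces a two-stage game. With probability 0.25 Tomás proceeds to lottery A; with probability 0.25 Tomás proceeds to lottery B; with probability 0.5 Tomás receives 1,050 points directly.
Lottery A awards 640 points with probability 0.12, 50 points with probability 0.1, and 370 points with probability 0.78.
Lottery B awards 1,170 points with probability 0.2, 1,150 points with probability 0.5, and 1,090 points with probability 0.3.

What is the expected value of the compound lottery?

901.6 points

EV(A) = 0.12 × 640 + 0.1 × 50 + 0.78 × 370 = 76.8 + 5 + 288.6 = 370.4
EV(B) = 0.2 × 1170 + 0.5 × 1150 + 0.3 × 1090 = 234 + 575 + 327 = 1136
Branch C: 1050 (certain)
Overall = 0.25 × 370.4 + 0.25 × 1136 + 0.5 × 1050 = 92.6 + 284 + 525 = 901.6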